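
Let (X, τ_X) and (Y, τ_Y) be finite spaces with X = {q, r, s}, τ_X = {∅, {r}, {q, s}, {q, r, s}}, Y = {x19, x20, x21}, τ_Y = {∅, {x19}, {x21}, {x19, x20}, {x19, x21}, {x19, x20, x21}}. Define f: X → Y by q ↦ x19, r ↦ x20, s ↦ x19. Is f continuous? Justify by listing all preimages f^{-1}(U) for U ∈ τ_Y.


f IS continuous.

Compute f^{-1}(U) for each U ∈ τ_Y:
  U = ∅: f^{-1}(U) = ∅ ∈ τ_X ✓.
  U = {x19}: f^{-1}(U) = {q, s} ∈ τ_X ✓.
  U = {x21}: f^{-1}(U) = ∅ ∈ τ_X ✓.
  U = {x19, x20}: f^{-1}(U) = {q, r, s} ∈ τ_X ✓.
  U = {x19, x21}: f^{-1}(U) = {q, s} ∈ τ_X ✓.
  U = {x19, x20, x21}: f^{-1}(U) = {q, r, s} ∈ τ_X ✓.
Every preimage lies in τ_X, so f IS continuous.


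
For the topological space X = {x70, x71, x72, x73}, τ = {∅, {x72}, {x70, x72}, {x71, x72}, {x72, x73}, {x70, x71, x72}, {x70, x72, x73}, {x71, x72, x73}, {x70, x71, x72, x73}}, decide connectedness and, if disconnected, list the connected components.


(X, τ) is connected.

Find clopen sets (U ∈ τ with X ∖ U ∈ τ):
  U = ∅, X ∖ U = {x70, x71, x72, x73} — both open, so U is clopen.
  U = {x70, x71, x72, x73}, X ∖ U = ∅ — both open, so U is clopen.
Only trivial clopens (∅ and X) exist, so (X, τ) is connected.
Compute connected components by grouping points that agree on all clopens:
  component: {x70, x71, x72, x73}


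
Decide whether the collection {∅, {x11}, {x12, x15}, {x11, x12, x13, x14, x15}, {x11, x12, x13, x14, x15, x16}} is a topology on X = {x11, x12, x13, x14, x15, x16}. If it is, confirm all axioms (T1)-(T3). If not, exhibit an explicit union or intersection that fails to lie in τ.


τ is NOT a topology on X.

Axiom (T1): ∅ ∈ τ? Yes; X ∈ τ? Yes.
Axiom (T2/T3): check pairwise unions and intersections of members of τ.
Counterexample for (T2): {x11} ∪ {x12, x15} = {x11, x12, x15} ∉ τ. Therefore τ is NOT a topology.


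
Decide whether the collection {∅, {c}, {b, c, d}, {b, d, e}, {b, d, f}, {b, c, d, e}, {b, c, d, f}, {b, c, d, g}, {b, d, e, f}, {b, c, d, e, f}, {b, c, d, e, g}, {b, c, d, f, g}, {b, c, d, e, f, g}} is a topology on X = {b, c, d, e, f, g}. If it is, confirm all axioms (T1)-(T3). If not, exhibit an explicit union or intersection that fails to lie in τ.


τ is NOT a topology on X.

Axiom (T1): ∅ ∈ τ? Yes; X ∈ τ? Yes.
Axiom (T2/T3): check pairwise unions and intersections of members of τ.
Counterexample for (T3): {b, c, d} ∩ {b, d, e} = {b, d} ∉ τ. Therefore τ is NOT a topology.


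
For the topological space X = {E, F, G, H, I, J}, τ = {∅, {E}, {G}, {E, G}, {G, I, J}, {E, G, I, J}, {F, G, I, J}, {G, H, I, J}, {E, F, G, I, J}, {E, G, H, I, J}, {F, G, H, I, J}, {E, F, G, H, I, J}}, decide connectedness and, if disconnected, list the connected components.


(X, τ) is disconnected; components = [{E}, {F, G, H, I, J}].

Find clopen sets (U ∈ τ with X ∖ U ∈ τ):
  U = ∅, X ∖ U = {E, F, G, H, I, J} — both open, so U is clopen.
  U = {E}, X ∖ U = {F, G, H, I, J} — both open, so U is clopen.
  U = {F, G, H, I, J}, X ∖ U = {E} — both open, so U is clopen.
  U = {E, F, G, H, I, J}, X ∖ U = ∅ — both open, so U is clopen.
Nontrivial clopen(s) exist: e.g. {F, G, H, I, J}. So (X, τ) is disconnected.
Compute connected components by grouping points that agree on all clopens:
  component: {E}
  component: {F, G, H, I, J}


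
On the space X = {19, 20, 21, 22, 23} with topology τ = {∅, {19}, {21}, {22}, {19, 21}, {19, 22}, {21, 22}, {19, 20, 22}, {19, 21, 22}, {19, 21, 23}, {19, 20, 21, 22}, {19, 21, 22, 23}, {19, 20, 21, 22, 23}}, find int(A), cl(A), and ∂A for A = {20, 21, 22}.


int(A) = {21, 22}, cl(A) = {20, 21, 22, 23}, ∂A = {20, 23}.

Closed sets in (X, τ) are complements of opens:
  closed(X, τ) = {∅, {20}, {23}, {20, 22}, {20, 23}, {21, 23}, {19, 20, 23}, {20, 21, 23}, {20, 22, 23}, {19, 20, 21, 23}, {19, 20, 22, 23}, {20, 21, 22, 23}, {19, 20, 21, 22, 23}}.
int(A) = ⋃ {U ∈ τ : U ⊆ A}. Opens contained in A: ∅, {21}, {22}, {21, 22}.
Taking the union of these: int(A) = {21, 22}.
cl(A) = ⋂ {C closed : A ⊆ C}. Closed sets containing A: {20, 21, 22, 23}, {19, 20, 21, 22, 23}.
Intersecting these: cl(A) = {20, 21, 22, 23}.
∂A = cl(A) ∖ int(A) = {20, 21, 22, 23} ∖ {21, 22} = {20, 23}.


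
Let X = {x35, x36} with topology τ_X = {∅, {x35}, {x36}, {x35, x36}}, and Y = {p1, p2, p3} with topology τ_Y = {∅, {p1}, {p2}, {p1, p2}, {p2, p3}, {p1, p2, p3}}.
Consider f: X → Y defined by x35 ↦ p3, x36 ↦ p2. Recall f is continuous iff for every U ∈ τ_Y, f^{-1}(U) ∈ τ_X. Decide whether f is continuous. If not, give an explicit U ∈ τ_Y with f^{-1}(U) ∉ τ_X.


f IS continuous.

Compute f^{-1}(U) for each U ∈ τ_Y:
  U = ∅: f^{-1}(U) = ∅ ∈ τ_X ✓.
  U = {p1}: f^{-1}(U) = ∅ ∈ τ_X ✓.
  U = {p2}: f^{-1}(U) = {x36} ∈ τ_X ✓.
  U = {p1, p2}: f^{-1}(U) = {x36} ∈ τ_X ✓.
  U = {p2, p3}: f^{-1}(U) = {x35, x36} ∈ τ_X ✓.
  U = {p1, p2, p3}: f^{-1}(U) = {x35, x36} ∈ τ_X ✓.
Every preimage lies in τ_X, so f IS continuous.


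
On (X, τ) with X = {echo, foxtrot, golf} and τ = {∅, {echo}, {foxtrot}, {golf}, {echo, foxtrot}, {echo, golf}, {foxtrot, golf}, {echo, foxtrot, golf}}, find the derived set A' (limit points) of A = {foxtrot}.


A' = ∅

For each x ∈ X, list the open sets U ∈ τ with x ∈ U, then check whether U ∩ (A ∖ {x}) ≠ ∅ for every such U.
  x = echo: open {echo} ∋ x has {echo} ∩ (A ∖ {echo}) = ∅, so x is NOT a limit point.
  x = foxtrot: open {foxtrot} ∋ x has {foxtrot} ∩ (A ∖ {foxtrot}) = ∅, so x is NOT a limit point.
  x = golf: open {golf} ∋ x has {golf} ∩ (A ∖ {golf}) = ∅, so x is NOT a limit point.
Collecting: A' = ∅.


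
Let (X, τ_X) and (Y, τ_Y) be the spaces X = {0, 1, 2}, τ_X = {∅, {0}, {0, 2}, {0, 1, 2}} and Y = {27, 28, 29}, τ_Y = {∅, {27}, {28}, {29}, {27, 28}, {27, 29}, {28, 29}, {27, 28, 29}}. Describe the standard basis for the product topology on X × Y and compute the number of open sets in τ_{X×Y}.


Basis B = {∅ × ∅, {0} × {27}, {0} × {28}, {0} × {29}, {0} × {27, 28}, {0} × {27, 29}, {0, 2} × {27}, {0} × {28, 29}, {0, 2} × {28}, {0, 2} × {29}, {0} × {27, 28, 29}, {0, 1, 2} × {27}, {0, 1, 2} × {28}, {0, 1, 2} × {29}, {0, 2} × {27, 28}, {0, 2} × {27, 29}, {0, 2} × {28, 29}, {0, 2} × {27, 28, 29}, {0, 1, 2} × {27, 28}, {0, 1, 2} × {27, 29}, {0, 1, 2} × {28, 29}, {0, 1, 2} × {27, 28, 29}}; |τ_{X×Y}| = 64.

Enumerate products U × V with U ∈ τ_X, V ∈ τ_Y (deduplicated):
  ∅ × ∅ = {} (∅)
  {0} × {27} = {(0,27)}
  {0} × {28} = {(0,28)}
  {0} × {29} = {(0,29)}
  {0} × {27, 28} = {(0,27), (0,28)}
  {0} × {27, 29} = {(0,27), (0,29)}
  {0, 2} × {27} = {(0,27), (2,27)}
  {0} × {28, 29} = {(0,28), (0,29)}
  {0, 2} × {28} = {(0,28), (2,28)}
  {0, 2} × {29} = {(0,29), (2,29)}
  {0} × {27, 28, 29} = {(0,27), (0,28), (0,29)}
  {0, 1, 2} × {27} = {(0,27), (1,27), (2,27)}
  {0, 1, 2} × {28} = {(0,28), (1,28), (2,28)}
  {0, 1, 2} × {29} = {(0,29), (1,29), (2,29)}
  {0, 2} × {27, 28} = {(0,27), (0,28), (2,27), (2,28)}
  {0, 2} × {27, 29} = {(0,27), (0,29), (2,27), (2,29)}
  {0, 2} × {28, 29} = {(0,28), (0,29), (2,28), (2,29)}
  {0, 2} × {27, 28, 29} = {(0,27), (0,28), (0,29), (2,27), (2,28), (2,29)}
  {0, 1, 2} × {27, 28} = {(0,27), (0,28), (1,27), (1,28), (2,27), (2,28)}
  {0, 1, 2} × {27, 29} = {(0,27), (0,29), (1,27), (1,29), (2,27), (2,29)}
  {0, 1, 2} × {28, 29} = {(0,28), (0,29), (1,28), (1,29), (2,28), (2,29)}
  {0, 1, 2} × {27, 28, 29} = {(0,27), (0,28), (0,29), (1,27), (1,28), (1,29), (2,27), (2,28), (2,29)}
These 22 distinct sets form the basis B.
Close under arbitrary unions to get τ_{X×Y}; counting gives |τ_{X×Y}| = 64.


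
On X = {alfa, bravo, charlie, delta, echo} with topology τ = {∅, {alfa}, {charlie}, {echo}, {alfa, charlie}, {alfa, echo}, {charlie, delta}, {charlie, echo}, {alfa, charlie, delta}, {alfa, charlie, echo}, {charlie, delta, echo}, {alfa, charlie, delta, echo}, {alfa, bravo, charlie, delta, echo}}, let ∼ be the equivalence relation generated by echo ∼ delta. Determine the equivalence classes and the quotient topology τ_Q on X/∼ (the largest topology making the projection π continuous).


X/∼ = {[alfa], [bravo], [charlie], [delta=echo]}; |τ_Q| = 7.

Equivalence classes: [alfa], [bravo], [charlie], [delta=echo].
Quotient map π: X → X/∼ sends alfa ↦ [alfa], bravo ↦ [bravo], charlie ↦ [charlie], delta ↦ [delta=echo], echo ↦ [delta=echo].
For each subset V ⊆ X/∼, compute π^{-1}(V) ⊆ X and check whether π^{-1}(V) ∈ τ. V is open in τ_Q iff π^{-1}(V) ∈ τ.
  V = {}: π^{-1}(V) = ∅ ∈ τ ✓.
  V = {[alfa]}: π^{-1}(V) = {alfa} ∈ τ ✓.
  V = {[bravo]}: π^{-1}(V) = {bravo} ∉ τ ✗.
  V = {[alfa], [bravo]}: π^{-1}(V) = {alfa, bravo} ∉ τ ✗.
  V = {[charlie]}: π^{-1}(V) = {charlie} ∈ τ ✓.
  V = {[alfa], [charlie]}: π^{-1}(V) = {alfa, charlie} ∈ τ ✓.
  V = {[bravo], [charlie]}: π^{-1}(V) = {bravo, charlie} ∉ τ ✗.
  V = {[alfa], [bravo], [charlie]}: π^{-1}(V) = {alfa, bravo, charlie} ∉ τ ✗.
  V = {[delta=echo]}: π^{-1}(V) = {delta, echo} ∉ τ ✗.
  V = {[alfa], [delta=echo]}: π^{-1}(V) = {alfa, delta, echo} ∉ τ ✗.
  V = {[bravo], [delta=echo]}: π^{-1}(V) = {bravo, delta, echo} ∉ τ ✗.
  V = {[alfa], [bravo], [delta=echo]}: π^{-1}(V) = {alfa, bravo, delta, echo} ∉ τ ✗.
  V = {[charlie], [delta=echo]}: π^{-1}(V) = {charlie, delta, echo} ∈ τ ✓.
  V = {[alfa], [charlie], [delta=echo]}: π^{-1}(V) = {alfa, charlie, delta, echo} ∈ τ ✓.
  V = {[bravo], [charlie], [delta=echo]}: π^{-1}(V) = {bravo, charlie, delta, echo} ∉ τ ✗.
  V = {[alfa], [bravo], [charlie], [delta=echo]}: π^{-1}(V) = {alfa, bravo, charlie, delta, echo} ∈ τ ✓.
Open sets in the quotient: τ_Q = {{}, {[alfa]}, {[charlie]}, {[alfa], [charlie]}, {[charlie], [delta=echo]}, {[alfa], [charlie], [delta=echo]}, {[alfa], [bravo], [charlie], [delta=echo]}} (7 elements).


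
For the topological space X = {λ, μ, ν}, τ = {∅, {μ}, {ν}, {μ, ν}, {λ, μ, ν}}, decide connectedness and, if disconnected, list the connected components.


(X, τ) is connected.

Find clopen sets (U ∈ τ with X ∖ U ∈ τ):
  U = ∅, X ∖ U = {λ, μ, ν} — both open, so U is clopen.
  U = {λ, μ, ν}, X ∖ U = ∅ — both open, so U is clopen.
Only trivial clopens (∅ and X) exist, so (X, τ) is connected.
Compute connected components by grouping points that agree on all clopens:
  component: {λ, μ, ν}


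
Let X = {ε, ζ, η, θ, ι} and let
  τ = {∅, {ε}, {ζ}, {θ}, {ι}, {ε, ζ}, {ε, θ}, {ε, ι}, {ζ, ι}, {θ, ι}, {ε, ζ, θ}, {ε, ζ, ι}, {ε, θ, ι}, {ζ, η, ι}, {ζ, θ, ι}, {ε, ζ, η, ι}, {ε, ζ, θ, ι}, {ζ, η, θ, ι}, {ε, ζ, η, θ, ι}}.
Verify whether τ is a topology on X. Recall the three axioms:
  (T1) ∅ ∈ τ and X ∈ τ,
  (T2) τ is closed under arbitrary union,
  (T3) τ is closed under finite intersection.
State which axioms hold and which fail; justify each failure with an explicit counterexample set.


τ is NOT a topology on X.

Axiom (T1): ∅ ∈ τ? Yes; X ∈ τ? Yes.
Axiom (T2/T3): check pairwise unions and intersections of members of τ.
Counterexample for (T2): {ζ} ∪ {θ} = {ζ, θ} ∉ τ. Therefore τ is NOT a topology.


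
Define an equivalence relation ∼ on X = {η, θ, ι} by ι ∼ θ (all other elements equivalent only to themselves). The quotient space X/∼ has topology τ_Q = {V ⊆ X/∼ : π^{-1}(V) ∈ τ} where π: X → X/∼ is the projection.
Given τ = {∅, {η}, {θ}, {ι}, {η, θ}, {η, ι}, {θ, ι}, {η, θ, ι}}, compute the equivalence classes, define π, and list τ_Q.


X/∼ = {[η], [θ=ι]}; |τ_Q| = 4.

Equivalence classes: [η], [θ=ι].
Quotient map π: X → X/∼ sends η ↦ [η], θ ↦ [θ=ι], ι ↦ [θ=ι].
For each subset V ⊆ X/∼, compute π^{-1}(V) ⊆ X and check whether π^{-1}(V) ∈ τ. V is open in τ_Q iff π^{-1}(V) ∈ τ.
  V = {}: π^{-1}(V) = ∅ ∈ τ ✓.
  V = {[η]}: π^{-1}(V) = {η} ∈ τ ✓.
  V = {[θ=ι]}: π^{-1}(V) = {θ, ι} ∈ τ ✓.
  V = {[η], [θ=ι]}: π^{-1}(V) = {η, θ, ι} ∈ τ ✓.
Open sets in the quotient: τ_Q = {{}, {[η]}, {[θ=ι]}, {[η], [θ=ι]}} (4 elements).


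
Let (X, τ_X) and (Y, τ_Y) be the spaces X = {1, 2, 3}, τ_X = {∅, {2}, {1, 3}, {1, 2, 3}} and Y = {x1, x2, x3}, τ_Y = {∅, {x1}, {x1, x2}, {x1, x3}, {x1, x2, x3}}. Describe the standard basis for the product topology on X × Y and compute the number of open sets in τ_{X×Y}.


Basis B = {∅ × ∅, {2} × {x1}, {1, 3} × {x1}, {2} × {x1, x2}, {2} × {x1, x3}, {1, 2, 3} × {x1}, {2} × {x1, x2, x3}, {1, 3} × {x1, x2}, {1, 3} × {x1, x3}, {1, 3} × {x1, x2, x3}, {1, 2, 3} × {x1, x2}, {1, 2, 3} × {x1, x3}, {1, 2, 3} × {x1, x2, x3}}; |τ_{X×Y}| = 25.

Enumerate products U × V with U ∈ τ_X, V ∈ τ_Y (deduplicated):
  ∅ × ∅ = {} (∅)
  {2} × {x1} = {(2,x1)}
  {1, 3} × {x1} = {(1,x1), (3,x1)}
  {2} × {x1, x2} = {(2,x1), (2,x2)}
  {2} × {x1, x3} = {(2,x1), (2,x3)}
  {1, 2, 3} × {x1} = {(1,x1), (2,x1), (3,x1)}
  {2} × {x1, x2, x3} = {(2,x1), (2,x2), (2,x3)}
  {1, 3} × {x1, x2} = {(1,x1), (1,x2), (3,x1), (3,x2)}
  {1, 3} × {x1, x3} = {(1,x1), (1,x3), (3,x1), (3,x3)}
  {1, 3} × {x1, x2, x3} = {(1,x1), (1,x2), (1,x3), (3,x1), (3,x2), (3,x3)}
  {1, 2, 3} × {x1, x2} = {(1,x1), (1,x2), (2,x1), (2,x2), (3,x1), (3,x2)}
  {1, 2, 3} × {x1, x3} = {(1,x1), (1,x3), (2,x1), (2,x3), (3,x1), (3,x3)}
  {1, 2, 3} × {x1, x2, x3} = {(1,x1), (1,x2), (1,x3), (2,x1), (2,x2), (2,x3), (3,x1), (3,x2), (3,x3)}
These 13 distinct sets form the basis B.
Close under arbitrary unions to get τ_{X×Y}; counting gives |τ_{X×Y}| = 25.


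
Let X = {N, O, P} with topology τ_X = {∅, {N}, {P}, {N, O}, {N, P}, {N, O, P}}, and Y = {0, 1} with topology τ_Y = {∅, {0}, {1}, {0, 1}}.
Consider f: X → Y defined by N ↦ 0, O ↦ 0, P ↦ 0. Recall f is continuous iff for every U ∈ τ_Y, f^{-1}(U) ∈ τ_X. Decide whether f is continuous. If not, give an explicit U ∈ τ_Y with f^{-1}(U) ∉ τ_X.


f IS continuous.

Compute f^{-1}(U) for each U ∈ τ_Y:
  U = ∅: f^{-1}(U) = ∅ ∈ τ_X ✓.
  U = {0}: f^{-1}(U) = {N, O, P} ∈ τ_X ✓.
  U = {1}: f^{-1}(U) = ∅ ∈ τ_X ✓.
  U = {0, 1}: f^{-1}(U) = {N, O, P} ∈ τ_X ✓.
Every preimage lies in τ_X, so f IS continuous.


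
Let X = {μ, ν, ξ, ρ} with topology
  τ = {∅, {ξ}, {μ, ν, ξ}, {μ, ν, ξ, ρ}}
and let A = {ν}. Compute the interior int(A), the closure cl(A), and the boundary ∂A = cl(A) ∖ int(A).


int(A) = ∅, cl(A) = {μ, ν, ρ}, ∂A = {μ, ν, ρ}.

Closed sets in (X, τ) are complements of opens:
  closed(X, τ) = {∅, {ρ}, {μ, ν, ρ}, {μ, ν, ξ, ρ}}.
int(A) = ⋃ {U ∈ τ : U ⊆ A}. Opens contained in A: ∅.
Taking the union of these: int(A) = ∅.
cl(A) = ⋂ {C closed : A ⊆ C}. Closed sets containing A: {μ, ν, ρ}, {μ, ν, ξ, ρ}.
Intersecting these: cl(A) = {μ, ν, ρ}.
∂A = cl(A) ∖ int(A) = {μ, ν, ρ} ∖ ∅ = {μ, ν, ρ}.


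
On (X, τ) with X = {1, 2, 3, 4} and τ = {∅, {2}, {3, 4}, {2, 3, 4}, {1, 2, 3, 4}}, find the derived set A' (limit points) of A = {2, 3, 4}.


A' = {1, 3, 4}

For each x ∈ X, list the open sets U ∈ τ with x ∈ U, then check whether U ∩ (A ∖ {x}) ≠ ∅ for every such U.
  x = 1: opens ∋ x are {1, 2, 3, 4}; each meets A ∖ {1}, so x IS a limit point.
  x = 2: open {2} ∋ x has {2} ∩ (A ∖ {2}) = ∅, so x is NOT a limit point.
  x = 3: opens ∋ x are {3, 4}, {2, 3, 4}, {1, 2, 3, 4}; each meets A ∖ {3}, so x IS a limit point.
  x = 4: opens ∋ x are {3, 4}, {2, 3, 4}, {1, 2, 3, 4}; each meets A ∖ {4}, so x IS a limit point.
Collecting: A' = {1, 3, 4}.


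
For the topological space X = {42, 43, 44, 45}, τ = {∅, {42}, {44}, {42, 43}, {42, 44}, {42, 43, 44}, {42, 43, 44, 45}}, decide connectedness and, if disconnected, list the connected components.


(X, τ) is connected.

Find clopen sets (U ∈ τ with X ∖ U ∈ τ):
  U = ∅, X ∖ U = {42, 43, 44, 45} — both open, so U is clopen.
  U = {42, 43, 44, 45}, X ∖ U = ∅ — both open, so U is clopen.
Only trivial clopens (∅ and X) exist, so (X, τ) is connected.
Compute connected components by grouping points that agree on all clopens:
  component: {42, 43, 44, 45}


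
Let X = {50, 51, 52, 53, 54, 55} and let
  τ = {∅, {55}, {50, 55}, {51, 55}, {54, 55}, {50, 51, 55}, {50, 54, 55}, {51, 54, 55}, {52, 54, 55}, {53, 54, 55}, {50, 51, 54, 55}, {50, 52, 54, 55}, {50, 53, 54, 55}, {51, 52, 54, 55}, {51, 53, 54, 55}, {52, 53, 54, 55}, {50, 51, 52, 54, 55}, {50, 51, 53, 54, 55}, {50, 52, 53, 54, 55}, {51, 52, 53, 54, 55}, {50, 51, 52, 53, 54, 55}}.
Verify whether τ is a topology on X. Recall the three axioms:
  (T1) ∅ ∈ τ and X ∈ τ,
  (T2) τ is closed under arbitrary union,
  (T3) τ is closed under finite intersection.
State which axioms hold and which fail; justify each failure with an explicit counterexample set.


τ IS a topology on X.

Axiom (T1): ∅ ∈ τ? Yes; X ∈ τ? Yes.
Axiom (T2/T3): check pairwise unions and intersections of members of τ.
All pairwise intersections and unions checked — each lies in τ. Therefore τ satisfies (T1), (T2), (T3): it IS a topology on X.


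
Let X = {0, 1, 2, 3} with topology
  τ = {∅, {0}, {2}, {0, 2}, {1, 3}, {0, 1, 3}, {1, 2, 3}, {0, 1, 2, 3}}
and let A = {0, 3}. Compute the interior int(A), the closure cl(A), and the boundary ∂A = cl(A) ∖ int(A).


int(A) = {0}, cl(A) = {0, 1, 3}, ∂A = {1, 3}.

Closed sets in (X, τ) are complements of opens:
  closed(X, τ) = {∅, {0}, {2}, {0, 2}, {1, 3}, {0, 1, 3}, {1, 2, 3}, {0, 1, 2, 3}}.
int(A) = ⋃ {U ∈ τ : U ⊆ A}. Opens contained in A: ∅, {0}.
Taking the union of these: int(A) = {0}.
cl(A) = ⋂ {C closed : A ⊆ C}. Closed sets containing A: {0, 1, 3}, {0, 1, 2, 3}.
Intersecting these: cl(A) = {0, 1, 3}.
∂A = cl(A) ∖ int(A) = {0, 1, 3} ∖ {0} = {1, 3}.


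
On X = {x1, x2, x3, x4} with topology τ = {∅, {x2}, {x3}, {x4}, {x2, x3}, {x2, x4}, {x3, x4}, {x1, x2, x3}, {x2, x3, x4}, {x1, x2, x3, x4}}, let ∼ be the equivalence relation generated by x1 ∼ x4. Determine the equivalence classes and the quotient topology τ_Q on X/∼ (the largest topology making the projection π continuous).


X/∼ = {[x1=x4], [x2], [x3]}; |τ_Q| = 5.

Equivalence classes: [x1=x4], [x2], [x3].
Quotient map π: X → X/∼ sends x1 ↦ [x1=x4], x2 ↦ [x2], x3 ↦ [x3], x4 ↦ [x1=x4].
For each subset V ⊆ X/∼, compute π^{-1}(V) ⊆ X and check whether π^{-1}(V) ∈ τ. V is open in τ_Q iff π^{-1}(V) ∈ τ.
  V = {}: π^{-1}(V) = ∅ ∈ τ ✓.
  V = {[x1=x4]}: π^{-1}(V) = {x1, x4} ∉ τ ✗.
  V = {[x2]}: π^{-1}(V) = {x2} ∈ τ ✓.
  V = {[x1=x4], [x2]}: π^{-1}(V) = {x1, x2, x4} ∉ τ ✗.
  V = {[x3]}: π^{-1}(V) = {x3} ∈ τ ✓.
  V = {[x1=x4], [x3]}: π^{-1}(V) = {x1, x3, x4} ∉ τ ✗.
  V = {[x2], [x3]}: π^{-1}(V) = {x2, x3} ∈ τ ✓.
  V = {[x1=x4], [x2], [x3]}: π^{-1}(V) = {x1, x2, x3, x4} ∈ τ ✓.
Open sets in the quotient: τ_Q = {{}, {[x2]}, {[x3]}, {[x2], [x3]}, {[x1=x4], [x2], [x3]}} (5 elements).


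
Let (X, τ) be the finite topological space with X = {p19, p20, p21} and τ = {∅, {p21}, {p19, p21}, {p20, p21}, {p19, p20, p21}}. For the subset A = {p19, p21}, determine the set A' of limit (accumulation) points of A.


A' = {p19, p20}

For each x ∈ X, list the open sets U ∈ τ with x ∈ U, then check whether U ∩ (A ∖ {x}) ≠ ∅ for every such U.
  x = p19: opens ∋ x are {p19, p21}, {p19, p20, p21}; each meets A ∖ {p19}, so x IS a limit point.
  x = p20: opens ∋ x are {p20, p21}, {p19, p20, p21}; each meets A ∖ {p20}, so x IS a limit point.
  x = p21: open {p21} ∋ x has {p21} ∩ (A ∖ {p21}) = ∅, so x is NOT a limit point.
Collecting: A' = {p19, p20}.


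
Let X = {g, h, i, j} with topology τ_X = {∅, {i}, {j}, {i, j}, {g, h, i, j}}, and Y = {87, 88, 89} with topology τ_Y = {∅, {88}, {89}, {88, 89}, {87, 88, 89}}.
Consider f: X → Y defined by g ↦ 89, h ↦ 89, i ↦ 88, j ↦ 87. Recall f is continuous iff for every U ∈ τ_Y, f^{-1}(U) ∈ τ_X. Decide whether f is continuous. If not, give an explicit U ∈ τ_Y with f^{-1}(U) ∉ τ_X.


f is NOT continuous.

Compute f^{-1}(U) for each U ∈ τ_Y:
  U = ∅: f^{-1}(U) = ∅ ∈ τ_X ✓.
  U = {88}: f^{-1}(U) = {i} ∈ τ_X ✓.
  U = {89}: f^{-1}(U) = {g, h} ∉ τ_X ✗.
  U = {88, 89}: f^{-1}(U) = {g, h, i} ∉ τ_X ✗.
  U = {87, 88, 89}: f^{-1}(U) = {g, h, i, j} ∈ τ_X ✓.
Found U = {89} with f^{-1}(U) = {g, h} not in τ_X. Therefore f is NOT continuous.


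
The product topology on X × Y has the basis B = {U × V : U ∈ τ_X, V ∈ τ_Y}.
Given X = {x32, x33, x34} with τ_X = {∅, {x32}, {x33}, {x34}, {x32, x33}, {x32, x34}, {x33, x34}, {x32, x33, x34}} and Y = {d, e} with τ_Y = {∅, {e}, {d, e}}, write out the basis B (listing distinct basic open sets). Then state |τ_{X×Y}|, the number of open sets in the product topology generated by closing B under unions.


Basis B = {∅ × ∅, {x32} × {e}, {x33} × {e}, {x34} × {e}, {x32} × {d, e}, {x32, x33} × {e}, {x32, x34} × {e}, {x33} × {d, e}, {x33, x34} × {e}, {x34} × {d, e}, {x32, x33, x34} × {e}, {x32, x33} × {d, e}, {x32, x34} × {d, e}, {x33, x34} × {d, e}, {x32, x33, x34} × {d, e}}; |τ_{X×Y}| = 27.

Enumerate products U × V with U ∈ τ_X, V ∈ τ_Y (deduplicated):
  ∅ × ∅ = {} (∅)
  {x32} × {e} = {(x32,e)}
  {x33} × {e} = {(x33,e)}
  {x34} × {e} = {(x34,e)}
  {x32} × {d, e} = {(x32,d), (x32,e)}
  {x32, x33} × {e} = {(x32,e), (x33,e)}
  {x32, x34} × {e} = {(x32,e), (x34,e)}
  {x33} × {d, e} = {(x33,d), (x33,e)}
  {x33, x34} × {e} = {(x33,e), (x34,e)}
  {x34} × {d, e} = {(x34,d), (x34,e)}
  {x32, x33, x34} × {e} = {(x32,e), (x33,e), (x34,e)}
  {x32, x33} × {d, e} = {(x32,d), (x32,e), (x33,d), (x33,e)}
  {x32, x34} × {d, e} = {(x32,d), (x32,e), (x34,d), (x34,e)}
  {x33, x34} × {d, e} = {(x33,d), (x33,e), (x34,d), (x34,e)}
  {x32, x33, x34} × {d, e} = {(x32,d), (x32,e), (x33,d), (x33,e), (x34,d), (x34,e)}
These 15 distinct sets form the basis B.
Close under arbitrary unions to get τ_{X×Y}; counting gives |τ_{X×Y}| = 27.


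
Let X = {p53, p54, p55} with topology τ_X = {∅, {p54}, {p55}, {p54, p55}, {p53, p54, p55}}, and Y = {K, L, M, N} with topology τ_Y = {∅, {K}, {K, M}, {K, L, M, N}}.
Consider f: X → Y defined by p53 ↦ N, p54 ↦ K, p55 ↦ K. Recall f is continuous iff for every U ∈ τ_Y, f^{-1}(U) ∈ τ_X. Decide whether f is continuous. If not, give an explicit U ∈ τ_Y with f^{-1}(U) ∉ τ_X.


f IS continuous.

Compute f^{-1}(U) for each U ∈ τ_Y:
  U = ∅: f^{-1}(U) = ∅ ∈ τ_X ✓.
  U = {K}: f^{-1}(U) = {p54, p55} ∈ τ_X ✓.
  U = {K, M}: f^{-1}(U) = {p54, p55} ∈ τ_X ✓.
  U = {K, L, M, N}: f^{-1}(U) = {p53, p54, p55} ∈ τ_X ✓.
Every preimage lies in τ_X, so f IS continuous.


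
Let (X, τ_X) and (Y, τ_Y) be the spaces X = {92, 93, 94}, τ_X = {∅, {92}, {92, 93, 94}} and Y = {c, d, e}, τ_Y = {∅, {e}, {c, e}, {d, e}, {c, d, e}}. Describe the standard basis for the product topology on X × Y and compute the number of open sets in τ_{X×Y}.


Basis B = {∅ × ∅, {92} × {e}, {92} × {c, e}, {92} × {d, e}, {92} × {c, d, e}, {92, 93, 94} × {e}, {92, 93, 94} × {c, e}, {92, 93, 94} × {d, e}, {92, 93, 94} × {c, d, e}}; |τ_{X×Y}| = 14.

Enumerate products U × V with U ∈ τ_X, V ∈ τ_Y (deduplicated):
  ∅ × ∅ = {} (∅)
  {92} × {e} = {(92,e)}
  {92} × {c, e} = {(92,c), (92,e)}
  {92} × {d, e} = {(92,d), (92,e)}
  {92} × {c, d, e} = {(92,c), (92,d), (92,e)}
  {92, 93, 94} × {e} = {(92,e), (93,e), (94,e)}
  {92, 93, 94} × {c, e} = {(92,c), (92,e), (93,c), (93,e), (94,c), (94,e)}
  {92, 93, 94} × {d, e} = {(92,d), (92,e), (93,d), (93,e), (94,d), (94,e)}
  {92, 93, 94} × {c, d, e} = {(92,c), (92,d), (92,e), (93,c), (93,d), (93,e), (94,c), (94,d), (94,e)}
These 9 distinct sets form the basis B.
Close under arbitrary unions to get τ_{X×Y}; counting gives |τ_{X×Y}| = 14.


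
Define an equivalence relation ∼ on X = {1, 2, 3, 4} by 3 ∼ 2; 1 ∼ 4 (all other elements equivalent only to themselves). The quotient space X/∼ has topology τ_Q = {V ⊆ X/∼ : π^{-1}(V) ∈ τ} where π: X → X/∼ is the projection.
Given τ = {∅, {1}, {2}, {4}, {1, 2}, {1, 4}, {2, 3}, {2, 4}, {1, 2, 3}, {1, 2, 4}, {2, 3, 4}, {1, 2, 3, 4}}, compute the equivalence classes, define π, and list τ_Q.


X/∼ = {[1=4], [2=3]}; |τ_Q| = 4.

Equivalence classes: [1=4], [2=3].
Quotient map π: X → X/∼ sends 1 ↦ [1=4], 2 ↦ [2=3], 3 ↦ [2=3], 4 ↦ [1=4].
For each subset V ⊆ X/∼, compute π^{-1}(V) ⊆ X and check whether π^{-1}(V) ∈ τ. V is open in τ_Q iff π^{-1}(V) ∈ τ.
  V = {}: π^{-1}(V) = ∅ ∈ τ ✓.
  V = {[1=4]}: π^{-1}(V) = {1, 4} ∈ τ ✓.
  V = {[2=3]}: π^{-1}(V) = {2, 3} ∈ τ ✓.
  V = {[1=4], [2=3]}: π^{-1}(V) = {1, 2, 3, 4} ∈ τ ✓.
Open sets in the quotient: τ_Q = {{}, {[1=4]}, {[2=3]}, {[1=4], [2=3]}} (4 elements).


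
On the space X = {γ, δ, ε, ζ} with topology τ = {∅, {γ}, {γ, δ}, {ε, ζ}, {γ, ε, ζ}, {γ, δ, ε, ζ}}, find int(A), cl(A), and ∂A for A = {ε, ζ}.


int(A) = {ε, ζ}, cl(A) = {ε, ζ}, ∂A = ∅.

Closed sets in (X, τ) are complements of opens:
  closed(X, τ) = {∅, {δ}, {γ, δ}, {ε, ζ}, {δ, ε, ζ}, {γ, δ, ε, ζ}}.
int(A) = ⋃ {U ∈ τ : U ⊆ A}. Opens contained in A: ∅, {ε, ζ}.
Taking the union of these: int(A) = {ε, ζ}.
cl(A) = ⋂ {C closed : A ⊆ C}. Closed sets containing A: {ε, ζ}, {δ, ε, ζ}, {γ, δ, ε, ζ}.
Intersecting these: cl(A) = {ε, ζ}.
∂A = cl(A) ∖ int(A) = {ε, ζ} ∖ {ε, ζ} = ∅.


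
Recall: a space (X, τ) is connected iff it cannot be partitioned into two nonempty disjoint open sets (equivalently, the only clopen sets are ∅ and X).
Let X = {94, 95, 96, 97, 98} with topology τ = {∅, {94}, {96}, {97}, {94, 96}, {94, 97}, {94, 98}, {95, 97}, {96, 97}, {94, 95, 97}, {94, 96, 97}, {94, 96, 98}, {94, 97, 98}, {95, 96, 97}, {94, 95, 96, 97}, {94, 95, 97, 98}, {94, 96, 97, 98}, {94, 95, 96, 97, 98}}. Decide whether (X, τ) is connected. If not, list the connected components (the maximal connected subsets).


(X, τ) is disconnected; components = [{96}, {94, 98}, {95, 97}].

Find clopen sets (U ∈ τ with X ∖ U ∈ τ):
  U = ∅, X ∖ U = {94, 95, 96, 97, 98} — both open, so U is clopen.
  U = {96}, X ∖ U = {94, 95, 97, 98} — both open, so U is clopen.
  U = {94, 98}, X ∖ U = {95, 96, 97} — both open, so U is clopen.
  U = {95, 97}, X ∖ U = {94, 96, 98} — both open, so U is clopen.
  U = {94, 96, 98}, X ∖ U = {95, 97} — both open, so U is clopen.
  U = {95, 96, 97}, X ∖ U = {94, 98} — both open, so U is clopen.
  U = {94, 95, 97, 98}, X ∖ U = {96} — both open, so U is clopen.
  U = {94, 95, 96, 97, 98}, X ∖ U = ∅ — both open, so U is clopen.
Nontrivial clopen(s) exist: e.g. {94, 96, 98}. So (X, τ) is disconnected.
Compute connected components by grouping points that agree on all clopens:
  component: {96}
  component: {94, 98}
  component: {95, 97}


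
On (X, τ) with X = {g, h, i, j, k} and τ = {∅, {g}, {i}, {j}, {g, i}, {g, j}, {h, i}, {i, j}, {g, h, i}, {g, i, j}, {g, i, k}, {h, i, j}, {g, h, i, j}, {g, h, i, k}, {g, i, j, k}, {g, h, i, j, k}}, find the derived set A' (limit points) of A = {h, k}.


A' = ∅

For each x ∈ X, list the open sets U ∈ τ with x ∈ U, then check whether U ∩ (A ∖ {x}) ≠ ∅ for every such U.
  x = g: open {g} ∋ x has {g} ∩ (A ∖ {g}) = ∅, so x is NOT a limit point.
  x = h: open {h, i} ∋ x has {h, i} ∩ (A ∖ {h}) = ∅, so x is NOT a limit point.
  x = i: open {i} ∋ x has {i} ∩ (A ∖ {i}) = ∅, so x is NOT a limit point.
  x = j: open {j} ∋ x has {j} ∩ (A ∖ {j}) = ∅, so x is NOT a limit point.
  x = k: open {g, i, k} ∋ x has {g, i, k} ∩ (A ∖ {k}) = ∅, so x is NOT a limit point.
Collecting: A' = ∅.


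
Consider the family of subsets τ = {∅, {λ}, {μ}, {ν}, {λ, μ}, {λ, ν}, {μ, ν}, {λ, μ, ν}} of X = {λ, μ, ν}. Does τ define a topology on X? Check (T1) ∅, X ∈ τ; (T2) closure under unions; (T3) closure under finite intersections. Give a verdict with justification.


τ IS a topology on X.

Axiom (T1): ∅ ∈ τ? Yes; X ∈ τ? Yes.
Axiom (T2/T3): check pairwise unions and intersections of members of τ.
All pairwise intersections and unions checked — each lies in τ. Therefore τ satisfies (T1), (T2), (T3): it IS a topology on X.


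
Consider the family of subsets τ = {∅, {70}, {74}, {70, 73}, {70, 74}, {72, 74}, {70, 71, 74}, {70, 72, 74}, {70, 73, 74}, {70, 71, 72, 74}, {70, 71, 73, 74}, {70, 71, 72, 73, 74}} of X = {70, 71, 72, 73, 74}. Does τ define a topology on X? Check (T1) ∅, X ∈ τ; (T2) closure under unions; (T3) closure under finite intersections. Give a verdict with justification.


τ is NOT a topology on X.

Axiom (T1): ∅ ∈ τ? Yes; X ∈ τ? Yes.
Axiom (T2/T3): check pairwise unions and intersections of members of τ.
Counterexample for (T2): {70, 73} ∪ {72, 74} = {70, 72, 73, 74} ∉ τ. Therefore τ is NOT a topology.


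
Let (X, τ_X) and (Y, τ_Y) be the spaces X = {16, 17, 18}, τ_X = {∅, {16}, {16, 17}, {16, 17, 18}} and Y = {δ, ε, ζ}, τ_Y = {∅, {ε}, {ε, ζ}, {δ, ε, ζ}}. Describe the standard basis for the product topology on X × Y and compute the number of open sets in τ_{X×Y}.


Basis B = {∅ × ∅, {16} × {ε}, {16} × {ε, ζ}, {16, 17} × {ε}, {16} × {δ, ε, ζ}, {16, 17, 18} × {ε}, {16, 17} × {ε, ζ}, {16, 17} × {δ, ε, ζ}, {16, 17, 18} × {ε, ζ}, {16, 17, 18} × {δ, ε, ζ}}; |τ_{X×Y}| = 20.

Enumerate products U × V with U ∈ τ_X, V ∈ τ_Y (deduplicated):
  ∅ × ∅ = {} (∅)
  {16} × {ε} = {(16,ε)}
  {16} × {ε, ζ} = {(16,ε), (16,ζ)}
  {16, 17} × {ε} = {(16,ε), (17,ε)}
  {16} × {δ, ε, ζ} = {(16,δ), (16,ε), (16,ζ)}
  {16, 17, 18} × {ε} = {(16,ε), (17,ε), (18,ε)}
  {16, 17} × {ε, ζ} = {(16,ε), (16,ζ), (17,ε), (17,ζ)}
  {16, 17} × {δ, ε, ζ} = {(16,δ), (16,ε), (16,ζ), (17,δ), (17,ε), (17,ζ)}
  {16, 17, 18} × {ε, ζ} = {(16,ε), (16,ζ), (17,ε), (17,ζ), (18,ε), (18,ζ)}
  {16, 17, 18} × {δ, ε, ζ} = {(16,δ), (16,ε), (16,ζ), (17,δ), (17,ε), (17,ζ), (18,δ), (18,ε), (18,ζ)}
These 10 distinct sets form the basis B.
Close under arbitrary unions to get τ_{X×Y}; counting gives |τ_{X×Y}| = 20.


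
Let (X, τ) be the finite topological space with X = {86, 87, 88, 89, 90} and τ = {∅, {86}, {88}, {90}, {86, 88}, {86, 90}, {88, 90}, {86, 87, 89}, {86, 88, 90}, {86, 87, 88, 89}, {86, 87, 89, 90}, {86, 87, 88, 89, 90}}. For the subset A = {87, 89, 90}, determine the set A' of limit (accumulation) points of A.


A' = {87, 89}

For each x ∈ X, list the open sets U ∈ τ with x ∈ U, then check whether U ∩ (A ∖ {x}) ≠ ∅ for every such U.
  x = 86: open {86} ∋ x has {86} ∩ (A ∖ {86}) = ∅, so x is NOT a limit point.
  x = 87: opens ∋ x are {86, 87, 89}, {86, 87, 88, 89}, {86, 87, 89, 90}, {86, 87, 88, 89, 90}; each meets A ∖ {87}, so x IS a limit point.
  x = 88: open {88} ∋ x has {88} ∩ (A ∖ {88}) = ∅, so x is NOT a limit point.
  x = 89: opens ∋ x are {86, 87, 89}, {86, 87, 88, 89}, {86, 87, 89, 90}, {86, 87, 88, 89, 90}; each meets A ∖ {89}, so x IS a limit point.
  x = 90: open {90} ∋ x has {90} ∩ (A ∖ {90}) = ∅, so x is NOT a limit point.
Collecting: A' = {87, 89}.


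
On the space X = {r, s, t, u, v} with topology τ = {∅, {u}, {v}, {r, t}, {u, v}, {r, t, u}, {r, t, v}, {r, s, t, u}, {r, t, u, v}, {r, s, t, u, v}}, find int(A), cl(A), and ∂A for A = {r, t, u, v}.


int(A) = {r, t, u, v}, cl(A) = {r, s, t, u, v}, ∂A = {s}.

Closed sets in (X, τ) are complements of opens:
  closed(X, τ) = {∅, {s}, {v}, {s, u}, {s, v}, {r, s, t}, {s, u, v}, {r, s, t, u}, {r, s, t, v}, {r, s, t, u, v}}.
int(A) = ⋃ {U ∈ τ : U ⊆ A}. Opens contained in A: ∅, {u}, {v}, {r, t}, {u, v}, {r, t, u}, {r, t, v}, {r, t, u, v}.
Taking the union of these: int(A) = {r, t, u, v}.
cl(A) = ⋂ {C closed : A ⊆ C}. Closed sets containing A: {r, s, t, u, v}.
Intersecting these: cl(A) = {r, s, t, u, v}.
∂A = cl(A) ∖ int(A) = {r, s, t, u, v} ∖ {r, t, u, v} = {s}.


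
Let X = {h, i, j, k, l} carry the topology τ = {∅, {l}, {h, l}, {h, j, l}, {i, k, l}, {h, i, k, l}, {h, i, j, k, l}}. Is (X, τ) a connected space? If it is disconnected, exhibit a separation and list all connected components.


(X, τ) is connected.

Find clopen sets (U ∈ τ with X ∖ U ∈ τ):
  U = ∅, X ∖ U = {h, i, j, k, l} — both open, so U is clopen.
  U = {h, i, j, k, l}, X ∖ U = ∅ — both open, so U is clopen.
Only trivial clopens (∅ and X) exist, so (X, τ) is connected.
Compute connected components by grouping points that agree on all clopens:
  component: {h, i, j, k, l}


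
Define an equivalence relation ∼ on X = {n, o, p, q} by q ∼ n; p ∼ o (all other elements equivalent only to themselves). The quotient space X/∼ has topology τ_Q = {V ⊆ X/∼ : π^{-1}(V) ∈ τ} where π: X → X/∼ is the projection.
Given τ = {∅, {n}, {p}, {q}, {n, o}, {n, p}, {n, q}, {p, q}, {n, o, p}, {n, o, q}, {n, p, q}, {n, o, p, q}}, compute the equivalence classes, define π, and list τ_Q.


X/∼ = {[n=q], [o=p]}; |τ_Q| = 3.

Equivalence classes: [n=q], [o=p].
Quotient map π: X → X/∼ sends n ↦ [n=q], o ↦ [o=p], p ↦ [o=p], q ↦ [n=q].
For each subset V ⊆ X/∼, compute π^{-1}(V) ⊆ X and check whether π^{-1}(V) ∈ τ. V is open in τ_Q iff π^{-1}(V) ∈ τ.
  V = {}: π^{-1}(V) = ∅ ∈ τ ✓.
  V = {[n=q]}: π^{-1}(V) = {n, q} ∈ τ ✓.
  V = {[o=p]}: π^{-1}(V) = {o, p} ∉ τ ✗.
  V = {[n=q], [o=p]}: π^{-1}(V) = {n, o, p, q} ∈ τ ✓.
Open sets in the quotient: τ_Q = {{}, {[n=q]}, {[n=q], [o=p]}} (3 elements).


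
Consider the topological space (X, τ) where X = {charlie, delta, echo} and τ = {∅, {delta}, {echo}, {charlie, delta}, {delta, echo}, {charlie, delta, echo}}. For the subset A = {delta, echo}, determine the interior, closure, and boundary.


int(A) = {delta, echo}, cl(A) = {charlie, delta, echo}, ∂A = {charlie}.

Closed sets in (X, τ) are complements of opens:
  closed(X, τ) = {∅, {charlie}, {echo}, {charlie, delta}, {charlie, echo}, {charlie, delta, echo}}.
int(A) = ⋃ {U ∈ τ : U ⊆ A}. Opens contained in A: ∅, {delta}, {echo}, {delta, echo}.
Taking the union of these: int(A) = {delta, echo}.
cl(A) = ⋂ {C closed : A ⊆ C}. Closed sets containing A: {charlie, delta, echo}.
Intersecting these: cl(A) = {charlie, delta, echo}.
∂A = cl(A) ∖ int(A) = {charlie, delta, echo} ∖ {delta, echo} = {charlie}.


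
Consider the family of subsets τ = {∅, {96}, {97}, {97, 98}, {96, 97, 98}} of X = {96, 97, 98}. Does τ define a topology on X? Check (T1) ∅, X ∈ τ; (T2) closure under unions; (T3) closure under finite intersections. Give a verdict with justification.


τ is NOT a topology on X.

Axiom (T1): ∅ ∈ τ? Yes; X ∈ τ? Yes.
Axiom (T2/T3): check pairwise unions and intersections of members of τ.
Counterexample for (T2): {96} ∪ {97} = {96, 97} ∉ τ. Therefore τ is NOT a topology.


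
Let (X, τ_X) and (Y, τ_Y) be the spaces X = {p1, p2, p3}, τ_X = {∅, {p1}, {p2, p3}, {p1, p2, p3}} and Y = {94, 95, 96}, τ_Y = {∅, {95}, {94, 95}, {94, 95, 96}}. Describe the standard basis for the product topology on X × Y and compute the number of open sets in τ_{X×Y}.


Basis B = {∅ × ∅, {p1} × {95}, {p1} × {94, 95}, {p2, p3} × {95}, {p1} × {94, 95, 96}, {p1, p2, p3} × {95}, {p2, p3} × {94, 95}, {p1, p2, p3} × {94, 95}, {p2, p3} × {94, 95, 96}, {p1, p2, p3} × {94, 95, 96}}; |τ_{X×Y}| = 16.

Enumerate products U × V with U ∈ τ_X, V ∈ τ_Y (deduplicated):
  ∅ × ∅ = {} (∅)
  {p1} × {95} = {(p1,95)}
  {p1} × {94, 95} = {(p1,94), (p1,95)}
  {p2, p3} × {95} = {(p2,95), (p3,95)}
  {p1} × {94, 95, 96} = {(p1,94), (p1,95), (p1,96)}
  {p1, p2, p3} × {95} = {(p1,95), (p2,95), (p3,95)}
  {p2, p3} × {94, 95} = {(p2,94), (p2,95), (p3,94), (p3,95)}
  {p1, p2, p3} × {94, 95} = {(p1,94), (p1,95), (p2,94), (p2,95), (p3,94), (p3,95)}
  {p2, p3} × {94, 95, 96} = {(p2,94), (p2,95), (p2,96), (p3,94), (p3,95), (p3,96)}
  {p1, p2, p3} × {94, 95, 96} = {(p1,94), (p1,95), (p1,96), (p2,94), (p2,95), (p2,96), (p3,94), (p3,95), (p3,96)}
These 10 distinct sets form the basis B.
Close under arbitrary unions to get τ_{X×Y}; counting gives |τ_{X×Y}| = 16.


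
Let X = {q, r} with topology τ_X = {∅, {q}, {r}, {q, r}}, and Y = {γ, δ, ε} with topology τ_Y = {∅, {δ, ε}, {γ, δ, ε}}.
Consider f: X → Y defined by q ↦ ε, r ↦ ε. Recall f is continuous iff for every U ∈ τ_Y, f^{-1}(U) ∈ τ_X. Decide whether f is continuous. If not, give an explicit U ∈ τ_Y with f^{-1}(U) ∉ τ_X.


f IS continuous.

Compute f^{-1}(U) for each U ∈ τ_Y:
  U = ∅: f^{-1}(U) = ∅ ∈ τ_X ✓.
  U = {δ, ε}: f^{-1}(U) = {q, r} ∈ τ_X ✓.
  U = {γ, δ, ε}: f^{-1}(U) = {q, r} ∈ τ_X ✓.
Every preimage lies in τ_X, so f IS continuous.


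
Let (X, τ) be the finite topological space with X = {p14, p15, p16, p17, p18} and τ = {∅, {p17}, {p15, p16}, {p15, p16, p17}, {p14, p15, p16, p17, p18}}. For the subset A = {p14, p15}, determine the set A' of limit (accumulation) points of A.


A' = {p14, p16, p18}

For each x ∈ X, list the open sets U ∈ τ with x ∈ U, then check whether U ∩ (A ∖ {x}) ≠ ∅ for every such U.
  x = p14: opens ∋ x are {p14, p15, p16, p17, p18}; each meets A ∖ {p14}, so x IS a limit point.
  x = p15: open {p15, p16} ∋ x has {p15, p16} ∩ (A ∖ {p15}) = ∅, so x is NOT a limit point.
  x = p16: opens ∋ x are {p15, p16}, {p15, p16, p17}, {p14, p15, p16, p17, p18}; each meets A ∖ {p16}, so x IS a limit point.
  x = p17: open {p17} ∋ x has {p17} ∩ (A ∖ {p17}) = ∅, so x is NOT a limit point.
  x = p18: opens ∋ x are {p14, p15, p16, p17, p18}; each meets A ∖ {p18}, so x IS a limit point.
Collecting: A' = {p14, p16, p18}.


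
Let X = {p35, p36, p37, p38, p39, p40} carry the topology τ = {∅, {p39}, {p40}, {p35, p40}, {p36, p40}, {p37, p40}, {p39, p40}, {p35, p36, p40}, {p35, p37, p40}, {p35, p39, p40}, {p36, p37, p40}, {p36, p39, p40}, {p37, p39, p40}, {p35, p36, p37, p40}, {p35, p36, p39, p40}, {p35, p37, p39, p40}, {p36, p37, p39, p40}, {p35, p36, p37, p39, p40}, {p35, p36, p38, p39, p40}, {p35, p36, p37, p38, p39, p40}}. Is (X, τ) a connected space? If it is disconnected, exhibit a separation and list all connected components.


(X, τ) is connected.

Find clopen sets (U ∈ τ with X ∖ U ∈ τ):
  U = ∅, X ∖ U = {p35, p36, p37, p38, p39, p40} — both open, so U is clopen.
  U = {p35, p36, p37, p38, p39, p40}, X ∖ U = ∅ — both open, so U is clopen.
Only trivial clopens (∅ and X) exist, so (X, τ) is connected.
Compute connected components by grouping points that agree on all clopens:
  component: {p35, p36, p37, p38, p39, p40}


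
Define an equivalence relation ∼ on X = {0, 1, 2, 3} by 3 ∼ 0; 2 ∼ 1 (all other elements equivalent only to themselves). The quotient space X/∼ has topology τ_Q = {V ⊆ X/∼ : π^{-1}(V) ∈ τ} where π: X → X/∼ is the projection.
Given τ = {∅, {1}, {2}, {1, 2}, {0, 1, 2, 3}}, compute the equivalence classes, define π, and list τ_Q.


X/∼ = {[0=3], [1=2]}; |τ_Q| = 3.

Equivalence classes: [0=3], [1=2].
Quotient map π: X → X/∼ sends 0 ↦ [0=3], 1 ↦ [1=2], 2 ↦ [1=2], 3 ↦ [0=3].
For each subset V ⊆ X/∼, compute π^{-1}(V) ⊆ X and check whether π^{-1}(V) ∈ τ. V is open in τ_Q iff π^{-1}(V) ∈ τ.
  V = {}: π^{-1}(V) = ∅ ∈ τ ✓.
  V = {[0=3]}: π^{-1}(V) = {0, 3} ∉ τ ✗.
  V = {[1=2]}: π^{-1}(V) = {1, 2} ∈ τ ✓.
  V = {[0=3], [1=2]}: π^{-1}(V) = {0, 1, 2, 3} ∈ τ ✓.
Open sets in the quotient: τ_Q = {{}, {[1=2]}, {[0=3], [1=2]}} (3 elements).


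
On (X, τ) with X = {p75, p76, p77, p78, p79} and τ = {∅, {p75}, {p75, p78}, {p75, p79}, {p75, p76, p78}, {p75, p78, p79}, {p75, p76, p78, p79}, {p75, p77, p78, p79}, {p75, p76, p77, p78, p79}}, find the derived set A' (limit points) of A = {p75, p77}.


A' = {p76, p77, p78, p79}

For each x ∈ X, list the open sets U ∈ τ with x ∈ U, then check whether U ∩ (A ∖ {x}) ≠ ∅ for every such U.
  x = p75: open {p75} ∋ x has {p75} ∩ (A ∖ {p75}) = ∅, so x is NOT a limit point.
  x = p76: opens ∋ x are {p75, p76, p78}, {p75, p76, p78, p79}, {p75, p76, p77, p78, p79}; each meets A ∖ {p76}, so x IS a limit point.
  x = p77: opens ∋ x are {p75, p77, p78, p79}, {p75, p76, p77, p78, p79}; each meets A ∖ {p77}, so x IS a limit point.
  x = p78: opens ∋ x are {p75, p78}, {p75, p76, p78}, {p75, p78, p79}, {p75, p76, p78, p79}, {p75, p77, p78, p79}, {p75, p76, p77, p78, p79}; each meets A ∖ {p78}, so x IS a limit point.
  x = p79: opens ∋ x are {p75, p79}, {p75, p78, p79}, {p75, p76, p78, p79}, {p75, p77, p78, p79}, {p75, p76, p77, p78, p79}; each meets A ∖ {p79}, so x IS a limit point.
Collecting: A' = {p76, p77, p78, p79}.
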